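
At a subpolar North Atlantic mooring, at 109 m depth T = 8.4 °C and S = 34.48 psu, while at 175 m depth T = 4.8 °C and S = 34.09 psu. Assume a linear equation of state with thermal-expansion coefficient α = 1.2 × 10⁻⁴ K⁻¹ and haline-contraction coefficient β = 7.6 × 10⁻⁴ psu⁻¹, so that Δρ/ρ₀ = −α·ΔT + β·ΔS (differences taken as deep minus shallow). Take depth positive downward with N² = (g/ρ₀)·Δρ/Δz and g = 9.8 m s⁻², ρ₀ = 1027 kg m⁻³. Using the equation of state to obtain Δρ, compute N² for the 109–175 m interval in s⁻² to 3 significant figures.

ΔT = -3.6 K, ΔS = -0.39 psu (deep − shallow).
Δρ/ρ₀ = −αΔT + βΔS = 4.32 × 10⁻⁴ − 2.964 × 10⁻⁴ = 1.356 × 10⁻⁴, so Δρ ≈ 0.1393 kg m⁻³.
N² = (g/ρ₀)·Δρ/Δz = g·(Δρ/ρ₀)/Δz = 9.8 × 1.356 × 10⁻⁴ / 66 = 2.0135 × 10⁻⁵ s⁻² ≈ 2.01 × 10⁻⁵ s⁻².

2.01 × 10⁻⁵ s⁻²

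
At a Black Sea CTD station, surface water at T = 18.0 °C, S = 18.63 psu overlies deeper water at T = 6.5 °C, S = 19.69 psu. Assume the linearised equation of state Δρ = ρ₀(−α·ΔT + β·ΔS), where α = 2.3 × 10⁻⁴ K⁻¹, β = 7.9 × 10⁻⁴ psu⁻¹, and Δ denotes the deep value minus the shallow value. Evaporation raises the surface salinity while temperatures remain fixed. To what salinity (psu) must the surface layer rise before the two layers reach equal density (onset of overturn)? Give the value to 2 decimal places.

23.04 psu

Neutral buoyancy requires −α(T_deep − T_surf) + β(S_deep − S_surf′) = 0.
S_surf′ = S_deep − (α/β)·ΔT = 19.69 − (2.3 × 10⁻⁴/7.9 × 10⁻⁴)·(-11.5) = 23.0381 psu.
Increase required: 23.0381 − 18.63 = 4.4081 psu.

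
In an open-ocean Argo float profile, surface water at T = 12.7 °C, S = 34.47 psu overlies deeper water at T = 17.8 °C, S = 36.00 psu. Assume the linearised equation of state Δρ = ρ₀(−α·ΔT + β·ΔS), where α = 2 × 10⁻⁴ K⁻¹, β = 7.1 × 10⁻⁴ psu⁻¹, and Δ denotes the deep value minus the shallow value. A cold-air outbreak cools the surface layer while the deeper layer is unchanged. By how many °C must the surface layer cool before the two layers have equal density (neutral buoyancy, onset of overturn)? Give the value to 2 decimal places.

0.33 °C

Neutral buoyancy requires Δρ = 0, i.e. −α(T_deep − T_surf′) + β(S_deep − S_surf) = 0.
T_surf′ = T_deep − (β/α)·ΔS = 17.8 − (7.1 × 10⁻⁴/2 × 10⁻⁴)·(+1.53) = 12.3685 °C.
Cooling required: 12.7 − (12.3685) = 0.3315 °C.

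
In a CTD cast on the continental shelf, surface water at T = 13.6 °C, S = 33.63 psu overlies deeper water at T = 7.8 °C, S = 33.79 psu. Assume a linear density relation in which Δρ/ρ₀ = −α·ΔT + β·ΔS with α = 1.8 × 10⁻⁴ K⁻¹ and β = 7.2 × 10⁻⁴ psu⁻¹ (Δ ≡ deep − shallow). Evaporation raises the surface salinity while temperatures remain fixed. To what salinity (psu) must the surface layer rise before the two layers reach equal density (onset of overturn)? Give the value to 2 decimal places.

Neutral buoyancy requires −α(T_deep − T_surf) + β(S_deep − S_surf′) = 0.
S_surf′ = S_deep − (α/β)·ΔT = 33.79 − (1.8 × 10⁻⁴/7.2 × 10⁻⁴)·(-5.8) = 35.2400 psu.
Increase required: 35.2400 − 33.63 = 1.6100 psu.

35.24 psu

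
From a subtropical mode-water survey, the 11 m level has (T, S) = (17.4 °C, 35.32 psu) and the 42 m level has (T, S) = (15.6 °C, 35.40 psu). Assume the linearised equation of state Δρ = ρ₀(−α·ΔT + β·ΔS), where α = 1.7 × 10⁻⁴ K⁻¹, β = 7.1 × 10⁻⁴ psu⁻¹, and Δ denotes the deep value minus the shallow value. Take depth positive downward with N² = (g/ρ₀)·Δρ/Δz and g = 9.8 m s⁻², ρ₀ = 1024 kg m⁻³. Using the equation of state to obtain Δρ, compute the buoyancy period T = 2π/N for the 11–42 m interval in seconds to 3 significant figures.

587 s

ΔT = -1.8 K, ΔS = +0.08 psu (deep − shallow).
Δρ/ρ₀ = −αΔT + βΔS = 3.06 × 10⁻⁴ + 5.68 × 10⁻⁵ = 3.628 × 10⁻⁴, so Δρ ≈ 0.3715 kg m⁻³.
N² = (g/ρ₀)·Δρ/Δz = g·(Δρ/ρ₀)/Δz = 9.8 × 3.628 × 10⁻⁴ / 31 = 1.1469 × 10⁻⁴ s⁻².
N = √(1.1469 × 10⁻⁴) = 0.010709 rad s⁻¹ → T = 2π/N = 586.72 s ≈ 587 s.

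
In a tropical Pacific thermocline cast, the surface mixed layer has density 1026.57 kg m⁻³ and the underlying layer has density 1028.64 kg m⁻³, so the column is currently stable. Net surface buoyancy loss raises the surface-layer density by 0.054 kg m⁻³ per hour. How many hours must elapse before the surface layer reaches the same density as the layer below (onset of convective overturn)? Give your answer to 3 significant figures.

Density deficit of the surface layer: 1028.64 − 1026.57 = 2.07 kg m⁻³.
Required change = 2.07 / 0.054 = 38.3 hours.

38.3 hours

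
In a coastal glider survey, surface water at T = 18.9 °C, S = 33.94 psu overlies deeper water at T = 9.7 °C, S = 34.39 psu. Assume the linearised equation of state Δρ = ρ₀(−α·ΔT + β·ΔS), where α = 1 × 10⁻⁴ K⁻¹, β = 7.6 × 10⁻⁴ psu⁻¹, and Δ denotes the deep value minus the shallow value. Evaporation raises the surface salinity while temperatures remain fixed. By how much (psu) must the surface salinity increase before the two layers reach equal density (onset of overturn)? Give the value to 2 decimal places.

Neutral buoyancy requires −α(T_deep − T_surf) + β(S_deep − S_surf′) = 0.
S_surf′ = S_deep − (α/β)·ΔT = 34.39 − (1 × 10⁻⁴/7.6 × 10⁻⁴)·(-9.2) = 35.6005 psu.
Increase required: 35.6005 − 33.94 = 1.6605 psu.

1.66 psu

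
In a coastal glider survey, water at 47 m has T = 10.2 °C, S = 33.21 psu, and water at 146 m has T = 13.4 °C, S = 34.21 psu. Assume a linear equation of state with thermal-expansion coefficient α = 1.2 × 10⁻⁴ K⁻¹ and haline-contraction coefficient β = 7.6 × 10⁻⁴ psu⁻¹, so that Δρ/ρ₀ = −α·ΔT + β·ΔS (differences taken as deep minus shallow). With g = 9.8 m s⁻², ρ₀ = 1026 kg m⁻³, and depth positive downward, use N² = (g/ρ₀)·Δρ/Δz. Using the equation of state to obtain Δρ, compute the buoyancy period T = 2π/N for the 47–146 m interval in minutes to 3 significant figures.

17.2 min

ΔT = +3.2 K, ΔS = +1.00 psu (deep − shallow).
Δρ/ρ₀ = −αΔT + βΔS = -3.84 × 10⁻⁴ + 7.60 × 10⁻⁴ = 3.76 × 10⁻⁴, so Δρ ≈ 0.3858 kg m⁻³.
N² = (g/ρ₀)·Δρ/Δz = g·(Δρ/ρ₀)/Δz = 9.8 × 3.76 × 10⁻⁴ / 99 = 3.7220 × 10⁻⁵ s⁻².
N = √(3.7220 × 10⁻⁵) = 6.1008 × 10⁻³ rad s⁻¹ → T = 2π/N = 1.0299 × 10³ s = 17.165 min ≈ 17.2 min.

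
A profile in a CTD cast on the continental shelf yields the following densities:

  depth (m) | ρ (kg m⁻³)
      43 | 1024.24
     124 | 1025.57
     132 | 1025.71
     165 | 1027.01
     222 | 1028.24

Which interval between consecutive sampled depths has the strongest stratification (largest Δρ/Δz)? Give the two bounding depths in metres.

132–165 m

Compute the density gradient over each adjacent pair:
  43–124 m: Δρ/Δz = 1.33/81 = 0.016 kg m⁻⁴
  124–132 m: Δρ/Δz = 0.14/8 = 0.018 kg m⁻⁴
  132–165 m: Δρ/Δz = 1.30/33 = 0.039 kg m⁻⁴
  165–222 m: Δρ/Δz = 1.23/57 = 0.022 kg m⁻⁴
The largest gradient is in the 132–165 m interval — the pycnocline.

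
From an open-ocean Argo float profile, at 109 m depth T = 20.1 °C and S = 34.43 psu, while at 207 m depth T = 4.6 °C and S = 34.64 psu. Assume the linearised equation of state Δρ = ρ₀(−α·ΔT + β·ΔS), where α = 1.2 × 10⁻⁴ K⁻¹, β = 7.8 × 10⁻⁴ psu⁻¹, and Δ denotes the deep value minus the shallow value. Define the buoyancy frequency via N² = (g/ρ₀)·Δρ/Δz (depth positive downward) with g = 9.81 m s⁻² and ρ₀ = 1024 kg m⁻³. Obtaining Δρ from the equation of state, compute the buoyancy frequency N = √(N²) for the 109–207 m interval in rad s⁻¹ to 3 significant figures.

0.0142 rad s⁻¹

ΔT = -15.5 K, ΔS = +0.21 psu (deep − shallow).
Δρ/ρ₀ = −αΔT + βΔS = 1.86 × 10⁻³ + 1.638 × 10⁻⁴ = 2.0238 × 10⁻³, so Δρ ≈ 2.072 kg m⁻³.
N² = (g/ρ₀)·Δρ/Δz = g·(Δρ/ρ₀)/Δz = 9.81 × 2.0238 × 10⁻³ / 98 = 2.0259 × 10⁻⁴ s⁻².
N = √(2.0259 × 10⁻⁴) = 0.014233 rad s⁻¹ ≈ 0.0142 rad s⁻¹.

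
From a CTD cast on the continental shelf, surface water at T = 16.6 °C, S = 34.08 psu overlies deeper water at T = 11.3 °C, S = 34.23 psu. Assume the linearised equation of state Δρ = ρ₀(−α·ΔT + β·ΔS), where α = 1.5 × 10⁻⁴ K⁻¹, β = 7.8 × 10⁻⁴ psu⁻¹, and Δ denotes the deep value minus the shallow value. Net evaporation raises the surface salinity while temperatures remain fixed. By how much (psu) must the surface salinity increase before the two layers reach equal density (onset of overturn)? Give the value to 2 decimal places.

1.17 psu

Neutral buoyancy requires −α(T_deep − T_surf) + β(S_deep − S_surf′) = 0.
S_surf′ = S_deep − (α/β)·ΔT = 34.23 − (1.5 × 10⁻⁴/7.8 × 10⁻⁴)·(-5.3) = 35.2492 psu.
Increase required: 35.2492 − 34.08 = 1.1692 psu.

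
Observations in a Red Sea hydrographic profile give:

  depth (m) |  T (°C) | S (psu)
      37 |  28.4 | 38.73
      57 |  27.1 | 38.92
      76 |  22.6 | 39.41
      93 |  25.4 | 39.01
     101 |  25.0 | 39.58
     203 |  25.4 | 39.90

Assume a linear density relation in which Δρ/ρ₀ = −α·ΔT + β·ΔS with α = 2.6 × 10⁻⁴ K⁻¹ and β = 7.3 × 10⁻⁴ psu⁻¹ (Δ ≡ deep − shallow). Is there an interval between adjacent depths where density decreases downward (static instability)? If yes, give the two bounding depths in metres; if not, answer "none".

Evaluate Δρ/ρ₀ = −αΔT + βΔS across each adjacent pair:
  37–57 m: −αΔT+βΔS = −(2.6 × 10⁻⁴)(-1.3)+(7.3 × 10⁻⁴)(+0.19) = 4.8 × 10⁻⁴ → stable
  57–76 m: −αΔT+βΔS = −(2.6 × 10⁻⁴)(-4.5)+(7.3 × 10⁻⁴)(+0.49) = 1.5 × 10⁻³ → stable
  76–93 m: −αΔT+βΔS = −(2.6 × 10⁻⁴)(+2.8)+(7.3 × 10⁻⁴)(-0.40) = -1.0 × 10⁻³ → UNSTABLE
  93–101 m: −αΔT+βΔS = −(2.6 × 10⁻⁴)(-0.4)+(7.3 × 10⁻⁴)(+0.57) = 5.2 × 10⁻⁴ → stable
  101–203 m: −αΔT+βΔS = −(2.6 × 10⁻⁴)(+0.4)+(7.3 × 10⁻⁴)(+0.32) = 1.3 × 10⁻⁴ → stable
The 76–93 m interval has Δρ < 0: lighter water underlies denser water.

76–93 m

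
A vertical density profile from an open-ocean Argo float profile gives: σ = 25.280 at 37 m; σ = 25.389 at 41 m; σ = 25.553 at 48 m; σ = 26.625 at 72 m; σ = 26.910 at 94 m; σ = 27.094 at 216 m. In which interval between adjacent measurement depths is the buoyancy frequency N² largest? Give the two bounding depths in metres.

48–72 m

Compute the density gradient over each adjacent pair:
  37–41 m: Δρ/Δz = 0.109/4 = 0.027 kg m⁻⁴
  41–48 m: Δρ/Δz = 0.164/7 = 0.023 kg m⁻⁴
  48–72 m: Δρ/Δz = 1.072/24 = 0.045 kg m⁻⁴
  72–94 m: Δρ/Δz = 0.285/22 = 0.013 kg m⁻⁴
  94–216 m: Δρ/Δz = 0.184/122 = 1.5 × 10⁻³ kg m⁻⁴
The largest gradient is in the 48–72 m interval — the pycnocline.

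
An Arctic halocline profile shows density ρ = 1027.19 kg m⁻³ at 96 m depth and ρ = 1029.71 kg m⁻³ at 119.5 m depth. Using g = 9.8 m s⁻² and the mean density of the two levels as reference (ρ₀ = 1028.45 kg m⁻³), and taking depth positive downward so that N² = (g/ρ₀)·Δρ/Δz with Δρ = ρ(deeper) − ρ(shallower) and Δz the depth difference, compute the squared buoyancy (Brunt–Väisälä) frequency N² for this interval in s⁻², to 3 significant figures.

1.02 × 10⁻³ s⁻²

Δρ = 1029.71 − 1027.19 = 2.52 kg m⁻³ over Δz = 119.5 − 96 = 23.5 m.
N² = (9.8/1028.45) × (2.52/23.5) = 1.0218 × 10⁻³ s⁻² ≈ 1.02 × 10⁻³ s⁻².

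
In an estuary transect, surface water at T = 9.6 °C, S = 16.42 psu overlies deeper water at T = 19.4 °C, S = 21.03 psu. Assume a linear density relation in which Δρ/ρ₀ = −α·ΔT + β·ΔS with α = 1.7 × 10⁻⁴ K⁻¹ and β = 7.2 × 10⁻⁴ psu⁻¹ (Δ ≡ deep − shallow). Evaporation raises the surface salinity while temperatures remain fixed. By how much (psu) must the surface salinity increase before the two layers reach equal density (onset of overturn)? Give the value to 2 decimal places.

2.30 psu

Neutral buoyancy requires −α(T_deep − T_surf) + β(S_deep − S_surf′) = 0.
S_surf′ = S_deep − (α/β)·ΔT = 21.03 − (1.7 × 10⁻⁴/7.2 × 10⁻⁴)·(+9.8) = 18.7161 psu.
Increase required: 18.7161 − 16.42 = 2.2961 psu.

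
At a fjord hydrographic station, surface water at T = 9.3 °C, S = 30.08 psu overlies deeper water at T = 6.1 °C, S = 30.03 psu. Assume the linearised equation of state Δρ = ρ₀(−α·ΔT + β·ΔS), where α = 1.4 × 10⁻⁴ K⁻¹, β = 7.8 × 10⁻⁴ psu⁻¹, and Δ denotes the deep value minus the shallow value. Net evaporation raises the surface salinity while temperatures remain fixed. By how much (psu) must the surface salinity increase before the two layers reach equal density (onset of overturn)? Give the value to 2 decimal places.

Neutral buoyancy requires −α(T_deep − T_surf) + β(S_deep − S_surf′) = 0.
S_surf′ = S_deep − (α/β)·ΔT = 30.03 − (1.4 × 10⁻⁴/7.8 × 10⁻⁴)·(-3.2) = 30.6044 psu.
Increase required: 30.6044 − 30.08 = 0.5244 psu.

0.52 psu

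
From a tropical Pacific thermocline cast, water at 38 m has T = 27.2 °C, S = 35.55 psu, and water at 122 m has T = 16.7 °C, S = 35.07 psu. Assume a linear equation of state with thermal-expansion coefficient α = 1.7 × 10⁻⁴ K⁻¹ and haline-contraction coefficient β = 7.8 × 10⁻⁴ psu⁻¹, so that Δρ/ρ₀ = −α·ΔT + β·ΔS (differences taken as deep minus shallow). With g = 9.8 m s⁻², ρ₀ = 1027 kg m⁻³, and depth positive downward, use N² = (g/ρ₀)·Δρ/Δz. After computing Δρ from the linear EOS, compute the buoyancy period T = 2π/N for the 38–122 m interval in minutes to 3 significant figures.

8.16 min

ΔT = -10.5 K, ΔS = -0.48 psu (deep − shallow).
Δρ/ρ₀ = −αΔT + βΔS = 1.785 × 10⁻³ − 3.744 × 10⁻⁴ = 1.4106 × 10⁻³, so Δρ ≈ 1.449 kg m⁻³.
N² = (g/ρ₀)·Δρ/Δz = g·(Δρ/ρ₀)/Δz = 9.8 × 1.4106 × 10⁻³ / 84 = 1.6457 × 10⁻⁴ s⁻².
N = √(1.6457 × 10⁻⁴) = 0.012828 rad s⁻¹ → T = 2π/N = 489.80 s = 8.1633 min ≈ 8.16 min.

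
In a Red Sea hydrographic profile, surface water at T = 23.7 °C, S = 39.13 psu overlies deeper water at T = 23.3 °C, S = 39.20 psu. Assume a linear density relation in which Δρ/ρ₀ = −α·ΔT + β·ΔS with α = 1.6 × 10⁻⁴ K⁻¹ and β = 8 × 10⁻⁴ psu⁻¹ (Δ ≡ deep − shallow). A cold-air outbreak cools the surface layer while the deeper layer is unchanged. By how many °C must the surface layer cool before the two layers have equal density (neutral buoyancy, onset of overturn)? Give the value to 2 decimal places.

0.75 °C

Neutral buoyancy requires Δρ = 0, i.e. −α(T_deep − T_surf′) + β(S_deep − S_surf) = 0.
T_surf′ = T_deep − (β/α)·ΔS = 23.3 − (8 × 10⁻⁴/1.6 × 10⁻⁴)·(+0.07) = 22.9500 °C.
Cooling required: 23.7 − (22.9500) = 0.7500 °C.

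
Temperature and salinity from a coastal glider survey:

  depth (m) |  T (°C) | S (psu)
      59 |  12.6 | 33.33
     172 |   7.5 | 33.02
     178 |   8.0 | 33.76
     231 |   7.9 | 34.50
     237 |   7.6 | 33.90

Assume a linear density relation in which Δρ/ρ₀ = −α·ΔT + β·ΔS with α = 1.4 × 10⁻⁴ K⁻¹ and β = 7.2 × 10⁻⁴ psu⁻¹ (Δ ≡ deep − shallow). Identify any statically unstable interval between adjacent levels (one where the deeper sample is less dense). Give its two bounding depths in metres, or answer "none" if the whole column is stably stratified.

Evaluate Δρ/ρ₀ = −αΔT + βΔS across each adjacent pair:
  59–172 m: −αΔT+βΔS = −(1.4 × 10⁻⁴)(-5.1)+(7.2 × 10⁻⁴)(-0.31) = 4.9 × 10⁻⁴ → stable
  172–178 m: −αΔT+βΔS = −(1.4 × 10⁻⁴)(+0.5)+(7.2 × 10⁻⁴)(+0.74) = 4.6 × 10⁻⁴ → stable
  178–231 m: −αΔT+βΔS = −(1.4 × 10⁻⁴)(-0.1)+(7.2 × 10⁻⁴)(+0.74) = 5.5 × 10⁻⁴ → stable
  231–237 m: −αΔT+βΔS = −(1.4 × 10⁻⁴)(-0.3)+(7.2 × 10⁻⁴)(-0.60) = -3.9 × 10⁻⁴ → UNSTABLE
The 231–237 m interval has Δρ < 0: lighter water underlies denser water.

231–237 m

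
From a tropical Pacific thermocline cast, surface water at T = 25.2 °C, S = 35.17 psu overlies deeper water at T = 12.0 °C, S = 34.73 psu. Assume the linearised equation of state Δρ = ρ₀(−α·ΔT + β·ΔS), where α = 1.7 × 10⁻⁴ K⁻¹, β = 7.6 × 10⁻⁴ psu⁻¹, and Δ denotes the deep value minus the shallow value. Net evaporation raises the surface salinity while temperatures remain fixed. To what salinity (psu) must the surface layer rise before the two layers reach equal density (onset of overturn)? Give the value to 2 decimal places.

Neutral buoyancy requires −α(T_deep − T_surf) + β(S_deep − S_surf′) = 0.
S_surf′ = S_deep − (α/β)·ΔT = 34.73 − (1.7 × 10⁻⁴/7.6 × 10⁻⁴)·(-13.2) = 37.6826 psu.
Increase required: 37.6826 − 35.17 = 2.5126 psu.

37.68 psu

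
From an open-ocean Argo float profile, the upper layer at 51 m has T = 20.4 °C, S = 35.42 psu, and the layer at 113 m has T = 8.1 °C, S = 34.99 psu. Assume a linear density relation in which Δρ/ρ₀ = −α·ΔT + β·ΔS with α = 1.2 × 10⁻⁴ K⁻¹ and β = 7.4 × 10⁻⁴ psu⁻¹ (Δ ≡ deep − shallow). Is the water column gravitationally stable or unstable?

ΔT = 8.1 − 20.4 = -12.3 K and ΔS = 34.99 − 35.42 = -0.43 psu (deep − shallow).
−αΔT = 1.476 × 10⁻³; βΔS = -3.182 × 10⁻⁴; sum Δρ/ρ₀ = 1.1578 × 10⁻³.
Δρ/ρ₀ > 0, so Δρ > 0: deeper water is denser → statically stable.

stable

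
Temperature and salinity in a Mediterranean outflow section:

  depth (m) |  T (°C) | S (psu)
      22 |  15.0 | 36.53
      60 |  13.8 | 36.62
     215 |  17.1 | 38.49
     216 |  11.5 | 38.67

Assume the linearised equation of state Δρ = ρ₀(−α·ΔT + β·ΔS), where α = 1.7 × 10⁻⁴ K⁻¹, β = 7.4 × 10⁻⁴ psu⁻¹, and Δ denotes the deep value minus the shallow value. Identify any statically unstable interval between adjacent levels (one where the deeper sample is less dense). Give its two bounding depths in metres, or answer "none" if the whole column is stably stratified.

Evaluate Δρ/ρ₀ = −αΔT + βΔS across each adjacent pair:
  22–60 m: −αΔT+βΔS = −(1.7 × 10⁻⁴)(-1.2)+(7.4 × 10⁻⁴)(+0.09) = 2.7 × 10⁻⁴ → stable
  60–215 m: −αΔT+βΔS = −(1.7 × 10⁻⁴)(+3.3)+(7.4 × 10⁻⁴)(+1.87) = 8.2 × 10⁻⁴ → stable
  215–216 m: −αΔT+βΔS = −(1.7 × 10⁻⁴)(-5.6)+(7.4 × 10⁻⁴)(+0.18) = 1.1 × 10⁻³ → stable
Every interval has Δρ > 0: the column is stably stratified throughout.

none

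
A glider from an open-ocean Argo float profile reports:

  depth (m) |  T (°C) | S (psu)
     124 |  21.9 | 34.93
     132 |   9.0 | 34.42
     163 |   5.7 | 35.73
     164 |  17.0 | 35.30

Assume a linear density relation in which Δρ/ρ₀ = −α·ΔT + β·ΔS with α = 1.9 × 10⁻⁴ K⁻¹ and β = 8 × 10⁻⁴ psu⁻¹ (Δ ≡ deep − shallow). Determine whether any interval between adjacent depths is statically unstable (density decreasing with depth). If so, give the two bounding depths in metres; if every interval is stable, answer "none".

Evaluate Δρ/ρ₀ = −αΔT + βΔS across each adjacent pair:
  124–132 m: −αΔT+βΔS = −(1.9 × 10⁻⁴)(-12.9)+(8 × 10⁻⁴)(-0.51) = 2.0 × 10⁻³ → stable
  132–163 m: −αΔT+βΔS = −(1.9 × 10⁻⁴)(-3.3)+(8 × 10⁻⁴)(+1.31) = 1.7 × 10⁻³ → stable
  163–164 m: −αΔT+βΔS = −(1.9 × 10⁻⁴)(+11.3)+(8 × 10⁻⁴)(-0.43) = -2.5 × 10⁻³ → UNSTABLE
The 163–164 m interval has Δρ < 0: lighter water underlies denser water.

163–164 m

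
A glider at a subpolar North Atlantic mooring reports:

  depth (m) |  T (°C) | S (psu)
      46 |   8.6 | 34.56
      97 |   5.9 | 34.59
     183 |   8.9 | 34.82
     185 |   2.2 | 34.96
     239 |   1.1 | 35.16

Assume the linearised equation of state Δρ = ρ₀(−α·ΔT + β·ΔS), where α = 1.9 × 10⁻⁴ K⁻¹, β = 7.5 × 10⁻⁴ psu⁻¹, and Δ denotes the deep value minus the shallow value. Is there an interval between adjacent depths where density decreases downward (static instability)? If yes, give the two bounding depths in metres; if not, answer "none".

97–183 m

Evaluate Δρ/ρ₀ = −αΔT + βΔS across each adjacent pair:
  46–97 m: −αΔT+βΔS = −(1.9 × 10⁻⁴)(-2.7)+(7.5 × 10⁻⁴)(+0.03) = 5.4 × 10⁻⁴ → stable
  97–183 m: −αΔT+βΔS = −(1.9 × 10⁻⁴)(+3.0)+(7.5 × 10⁻⁴)(+0.23) = -4.0 × 10⁻⁴ → UNSTABLE
  183–185 m: −αΔT+βΔS = −(1.9 × 10⁻⁴)(-6.7)+(7.5 × 10⁻⁴)(+0.14) = 1.4 × 10⁻³ → stable
  185–239 m: −αΔT+βΔS = −(1.9 × 10⁻⁴)(-1.1)+(7.5 × 10⁻⁴)(+0.20) = 3.6 × 10⁻⁴ → stable
The 97–183 m interval has Δρ < 0: lighter water underlies denser water.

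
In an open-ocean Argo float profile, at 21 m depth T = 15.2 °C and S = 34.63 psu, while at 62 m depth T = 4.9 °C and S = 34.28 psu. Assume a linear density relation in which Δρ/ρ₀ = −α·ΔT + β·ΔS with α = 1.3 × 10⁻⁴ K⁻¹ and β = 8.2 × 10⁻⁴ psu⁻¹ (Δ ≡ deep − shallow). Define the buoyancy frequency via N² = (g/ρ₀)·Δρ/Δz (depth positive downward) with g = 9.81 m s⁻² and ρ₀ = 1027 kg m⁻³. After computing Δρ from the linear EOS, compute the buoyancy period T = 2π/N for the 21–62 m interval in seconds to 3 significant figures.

396 s

ΔT = -10.3 K, ΔS = -0.35 psu (deep − shallow).
Δρ/ρ₀ = −αΔT + βΔS = 1.339 × 10⁻³ − 2.87 × 10⁻⁴ = 1.052 × 10⁻³, so Δρ ≈ 1.080 kg m⁻³.
N² = (g/ρ₀)·Δρ/Δz = g·(Δρ/ρ₀)/Δz = 9.81 × 1.052 × 10⁻³ / 41 = 2.5171 × 10⁻⁴ s⁻².
N = √(2.5171 × 10⁻⁴) = 0.015865 rad s⁻¹ → T = 2π/N = 396.04 s ≈ 396 s.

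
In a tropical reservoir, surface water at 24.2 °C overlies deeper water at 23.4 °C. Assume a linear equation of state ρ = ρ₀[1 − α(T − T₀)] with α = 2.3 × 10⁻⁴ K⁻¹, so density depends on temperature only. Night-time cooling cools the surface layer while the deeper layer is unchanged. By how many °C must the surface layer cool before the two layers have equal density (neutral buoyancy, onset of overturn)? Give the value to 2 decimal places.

With temperature the only control, equal density requires T_surf′ = T_deep.
T_surf′ = 23.4 °C.
Cooling required: 24.2 − 23.4 = 0.80 °C.

0.80 °C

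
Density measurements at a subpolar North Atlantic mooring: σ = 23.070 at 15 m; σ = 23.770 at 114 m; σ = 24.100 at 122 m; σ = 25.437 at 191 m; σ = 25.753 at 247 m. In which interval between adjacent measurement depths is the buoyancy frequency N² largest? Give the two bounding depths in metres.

114–122 m

Compute the density gradient over each adjacent pair:
  15–114 m: Δρ/Δz = 0.700/99 = 7.1 × 10⁻³ kg m⁻⁴
  114–122 m: Δρ/Δz = 0.330/8 = 0.041 kg m⁻⁴
  122–191 m: Δρ/Δz = 1.337/69 = 0.019 kg m⁻⁴
  191–247 m: Δρ/Δz = 0.316/56 = 5.6 × 10⁻³ kg m⁻⁴
The largest gradient is in the 114–122 m interval — the pycnocline.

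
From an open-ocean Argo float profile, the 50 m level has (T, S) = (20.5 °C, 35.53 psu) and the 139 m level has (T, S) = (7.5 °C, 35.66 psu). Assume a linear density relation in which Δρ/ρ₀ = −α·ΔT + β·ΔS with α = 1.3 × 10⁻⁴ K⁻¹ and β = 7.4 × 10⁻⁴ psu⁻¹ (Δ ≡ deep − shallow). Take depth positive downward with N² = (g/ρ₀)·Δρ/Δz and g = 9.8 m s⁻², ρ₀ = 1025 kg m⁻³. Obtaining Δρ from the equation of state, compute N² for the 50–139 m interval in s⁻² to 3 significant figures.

ΔT = -13.0 K, ΔS = +0.13 psu (deep − shallow).
Δρ/ρ₀ = −αΔT + βΔS = 1.69 × 10⁻³ + 9.62 × 10⁻⁵ = 1.7862 × 10⁻³, so Δρ ≈ 1.831 kg m⁻³.
N² = (g/ρ₀)·Δρ/Δz = g·(Δρ/ρ₀)/Δz = 9.8 × 1.7862 × 10⁻³ / 89 = 1.9668 × 10⁻⁴ s⁻² ≈ 1.97 × 10⁻⁴ s⁻².

1.97 × 10⁻⁴ s⁻²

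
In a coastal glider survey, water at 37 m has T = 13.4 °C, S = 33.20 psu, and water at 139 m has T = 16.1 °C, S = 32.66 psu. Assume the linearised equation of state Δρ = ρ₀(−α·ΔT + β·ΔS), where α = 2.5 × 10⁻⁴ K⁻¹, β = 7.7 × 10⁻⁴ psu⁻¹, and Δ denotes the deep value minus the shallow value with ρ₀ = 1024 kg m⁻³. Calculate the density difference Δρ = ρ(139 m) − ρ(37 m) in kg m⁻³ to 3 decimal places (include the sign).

ΔT = +2.7 K, ΔS = -0.54 psu (deep − shallow).
Δρ/ρ₀ = −(2.5 × 10⁻⁴)(+2.7) + (7.7 × 10⁻⁴)(-0.54) = -1.0908 × 10⁻³.
Δρ = 1024 × (-1.0908 × 10⁻³) = -1.117 kg m⁻³.
Negative Δρ: lighter below, statically unstable.

-1.117 kg m⁻³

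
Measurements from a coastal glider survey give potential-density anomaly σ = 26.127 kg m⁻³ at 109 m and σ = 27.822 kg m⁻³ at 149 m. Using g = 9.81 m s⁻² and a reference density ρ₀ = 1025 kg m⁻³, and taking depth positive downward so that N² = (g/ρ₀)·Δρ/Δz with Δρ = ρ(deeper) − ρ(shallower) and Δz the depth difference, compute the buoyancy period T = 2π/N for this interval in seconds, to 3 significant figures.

312 s

Δρ = 1027.822 − 1026.127 = 1.695 kg m⁻³ over Δz = 149 − 109 = 40 m.
N² = (9.81/1025) × (1.695/40) = 4.0556 × 10⁻⁴ s⁻².
N = √(4.0556 × 10⁻⁴) = 0.020139 rad s⁻¹, so T = 2π/N = 311.99 s ≈ 312 s.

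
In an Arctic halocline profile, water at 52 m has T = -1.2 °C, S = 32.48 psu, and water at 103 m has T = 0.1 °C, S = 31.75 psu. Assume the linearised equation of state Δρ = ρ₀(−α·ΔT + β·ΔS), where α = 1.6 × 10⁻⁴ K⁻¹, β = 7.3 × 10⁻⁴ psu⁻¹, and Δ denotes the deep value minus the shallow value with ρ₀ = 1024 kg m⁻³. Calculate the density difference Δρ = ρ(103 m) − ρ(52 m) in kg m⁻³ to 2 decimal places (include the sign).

-0.76 kg m⁻³

ΔT = +1.3 K, ΔS = -0.73 psu (deep − shallow).
Δρ/ρ₀ = −(1.6 × 10⁻⁴)(+1.3) + (7.3 × 10⁻⁴)(-0.73) = -7.409 × 10⁻⁴.
Δρ = 1024 × (-7.409 × 10⁻⁴) = -0.76 kg m⁻³.
Negative Δρ: lighter below, statically unstable.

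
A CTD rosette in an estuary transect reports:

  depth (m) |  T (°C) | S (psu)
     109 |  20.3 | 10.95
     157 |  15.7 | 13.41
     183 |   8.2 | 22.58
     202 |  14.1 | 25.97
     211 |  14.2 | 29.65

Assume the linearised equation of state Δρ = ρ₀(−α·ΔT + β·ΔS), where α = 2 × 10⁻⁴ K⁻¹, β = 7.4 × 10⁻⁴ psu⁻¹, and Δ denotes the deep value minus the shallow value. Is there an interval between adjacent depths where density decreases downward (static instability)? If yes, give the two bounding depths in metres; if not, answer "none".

none

Evaluate Δρ/ρ₀ = −αΔT + βΔS across each adjacent pair:
  109–157 m: −αΔT+βΔS = −(2 × 10⁻⁴)(-4.6)+(7.4 × 10⁻⁴)(+2.46) = 2.7 × 10⁻³ → stable
  157–183 m: −αΔT+βΔS = −(2 × 10⁻⁴)(-7.5)+(7.4 × 10⁻⁴)(+9.17) = 8.3 × 10⁻³ → stable
  183–202 m: −αΔT+βΔS = −(2 × 10⁻⁴)(+5.9)+(7.4 × 10⁻⁴)(+3.39) = 1.3 × 10⁻³ → stable
  202–211 m: −αΔT+βΔS = −(2 × 10⁻⁴)(+0.1)+(7.4 × 10⁻⁴)(+3.68) = 2.7 × 10⁻³ → stable
Every interval has Δρ > 0: the column is stably stratified throughout.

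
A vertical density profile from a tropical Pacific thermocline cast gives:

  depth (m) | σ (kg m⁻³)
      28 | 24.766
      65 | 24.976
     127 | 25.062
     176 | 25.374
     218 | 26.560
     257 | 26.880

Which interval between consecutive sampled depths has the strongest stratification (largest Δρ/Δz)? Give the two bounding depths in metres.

176–218 m

Compute the density gradient over each adjacent pair:
  28–65 m: Δρ/Δz = 0.210/37 = 5.7 × 10⁻³ kg m⁻⁴
  65–127 m: Δρ/Δz = 0.086/62 = 1.4 × 10⁻³ kg m⁻⁴
  127–176 m: Δρ/Δz = 0.312/49 = 6.4 × 10⁻³ kg m⁻⁴
  176–218 m: Δρ/Δz = 1.186/42 = 0.028 kg m⁻⁴
  218–257 m: Δρ/Δz = 0.320/39 = 8.2 × 10⁻³ kg m⁻⁴
The largest gradient is in the 176–218 m interval — the pycnocline.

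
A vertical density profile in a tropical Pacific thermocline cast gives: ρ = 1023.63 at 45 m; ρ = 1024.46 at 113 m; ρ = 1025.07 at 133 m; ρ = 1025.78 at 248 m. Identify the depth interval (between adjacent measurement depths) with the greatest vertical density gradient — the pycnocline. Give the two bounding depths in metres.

Compute the density gradient over each adjacent pair:
  45–113 m: Δρ/Δz = 0.83/68 = 0.012 kg m⁻⁴
  113–133 m: Δρ/Δz = 0.61/20 = 0.030 kg m⁻⁴
  133–248 m: Δρ/Δz = 0.71/115 = 6.2 × 10⁻³ kg m⁻⁴
The largest gradient is in the 113–133 m interval — the pycnocline.

113–133 m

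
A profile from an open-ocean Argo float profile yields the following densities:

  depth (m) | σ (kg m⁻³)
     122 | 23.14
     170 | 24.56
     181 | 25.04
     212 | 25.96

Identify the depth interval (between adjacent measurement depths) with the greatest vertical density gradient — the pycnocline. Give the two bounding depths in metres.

170–181 m

Compute the density gradient over each adjacent pair:
  122–170 m: Δρ/Δz = 1.42/48 = 0.030 kg m⁻⁴
  170–181 m: Δρ/Δz = 0.48/11 = 0.044 kg m⁻⁴
  181–212 m: Δρ/Δz = 0.92/31 = 0.030 kg m⁻⁴
The largest gradient is in the 170–181 m interval — the pycnocline.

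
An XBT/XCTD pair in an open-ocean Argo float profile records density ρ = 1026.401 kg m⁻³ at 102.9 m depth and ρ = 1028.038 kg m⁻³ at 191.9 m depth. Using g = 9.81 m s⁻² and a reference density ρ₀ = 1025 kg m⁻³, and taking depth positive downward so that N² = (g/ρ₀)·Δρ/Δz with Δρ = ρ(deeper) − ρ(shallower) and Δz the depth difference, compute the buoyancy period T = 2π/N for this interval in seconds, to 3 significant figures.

Δρ = 1028.038 − 1026.401 = 1.637 kg m⁻³ over Δz = 191.9 − 102.9 = 89 m.
N² = (9.81/1025) × (1.637/89) = 1.7604 × 10⁻⁴ s⁻².
N = √(1.7604 × 10⁻⁴) = 0.013268 rad s⁻¹, so T = 2π/N = 473.56 s ≈ 474 s.

474 s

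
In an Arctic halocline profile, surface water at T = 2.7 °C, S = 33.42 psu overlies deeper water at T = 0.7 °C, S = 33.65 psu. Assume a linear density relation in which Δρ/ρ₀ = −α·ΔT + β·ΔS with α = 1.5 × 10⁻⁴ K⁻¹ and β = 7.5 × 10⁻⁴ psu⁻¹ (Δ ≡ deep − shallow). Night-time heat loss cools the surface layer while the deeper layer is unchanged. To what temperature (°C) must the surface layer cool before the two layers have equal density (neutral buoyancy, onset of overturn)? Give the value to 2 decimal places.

-0.45 °C

Neutral buoyancy requires Δρ = 0, i.e. −α(T_deep − T_surf′) + β(S_deep − S_surf) = 0.
T_surf′ = T_deep − (β/α)·ΔS = 0.7 − (7.5 × 10⁻⁴/1.5 × 10⁻⁴)·(+0.23) = -0.4500 °C.
Cooling required: 2.7 − (-0.4500) = 3.1500 °C.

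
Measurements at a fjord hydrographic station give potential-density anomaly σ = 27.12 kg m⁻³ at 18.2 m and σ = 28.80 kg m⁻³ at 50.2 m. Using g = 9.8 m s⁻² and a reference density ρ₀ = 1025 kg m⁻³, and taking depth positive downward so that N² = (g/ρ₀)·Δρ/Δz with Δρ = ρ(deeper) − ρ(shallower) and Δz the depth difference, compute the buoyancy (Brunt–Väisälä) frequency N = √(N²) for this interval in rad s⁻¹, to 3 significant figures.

Δρ = 1028.80 − 1027.12 = 1.68 kg m⁻³ over Δz = 50.2 − 18.2 = 32 m.
N² = (9.8/1025) × (1.68/32) = 5.0195 × 10⁻⁴ s⁻².
N = √(5.0195 × 10⁻⁴) = 0.022404 rad s⁻¹ ≈ 0.0224 rad s⁻¹.

0.0224 rad s⁻¹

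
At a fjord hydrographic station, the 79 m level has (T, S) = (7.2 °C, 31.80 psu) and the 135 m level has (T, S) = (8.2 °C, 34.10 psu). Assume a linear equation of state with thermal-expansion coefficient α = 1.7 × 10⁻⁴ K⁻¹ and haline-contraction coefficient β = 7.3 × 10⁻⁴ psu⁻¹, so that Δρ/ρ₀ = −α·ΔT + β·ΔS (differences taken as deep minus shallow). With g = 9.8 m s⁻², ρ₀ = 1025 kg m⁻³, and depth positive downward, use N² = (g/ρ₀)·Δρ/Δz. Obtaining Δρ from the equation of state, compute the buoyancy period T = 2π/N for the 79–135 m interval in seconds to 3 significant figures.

ΔT = +1.0 K, ΔS = +2.30 psu (deep − shallow).
Δρ/ρ₀ = −αΔT + βΔS = -1.70 × 10⁻⁴ + 1.679 × 10⁻³ = 1.509 × 10⁻³, so Δρ ≈ 1.547 kg m⁻³.
N² = (g/ρ₀)·Δρ/Δz = g·(Δρ/ρ₀)/Δz = 9.8 × 1.509 × 10⁻³ / 56 = 2.6407 × 10⁻⁴ s⁻².
N = √(2.6407 × 10⁻⁴) = 0.016250 rad s⁻¹ → T = 2π/N = 386.66 s ≈ 387 s.

387 s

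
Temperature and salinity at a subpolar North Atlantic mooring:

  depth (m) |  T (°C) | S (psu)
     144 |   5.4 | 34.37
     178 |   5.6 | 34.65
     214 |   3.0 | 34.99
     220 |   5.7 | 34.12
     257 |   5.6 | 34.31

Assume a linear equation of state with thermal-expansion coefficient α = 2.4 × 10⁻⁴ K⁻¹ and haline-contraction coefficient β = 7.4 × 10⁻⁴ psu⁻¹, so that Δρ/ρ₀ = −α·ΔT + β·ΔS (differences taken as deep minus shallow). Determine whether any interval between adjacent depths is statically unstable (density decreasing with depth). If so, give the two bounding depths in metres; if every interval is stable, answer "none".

Evaluate Δρ/ρ₀ = −αΔT + βΔS across each adjacent pair:
  144–178 m: −αΔT+βΔS = −(2.4 × 10⁻⁴)(+0.2)+(7.4 × 10⁻⁴)(+0.28) = 1.6 × 10⁻⁴ → stable
  178–214 m: −αΔT+βΔS = −(2.4 × 10⁻⁴)(-2.6)+(7.4 × 10⁻⁴)(+0.34) = 8.8 × 10⁻⁴ → stable
  214–220 m: −αΔT+βΔS = −(2.4 × 10⁻⁴)(+2.7)+(7.4 × 10⁻⁴)(-0.87) = -1.3 × 10⁻³ → UNSTABLE
  220–257 m: −αΔT+βΔS = −(2.4 × 10⁻⁴)(-0.1)+(7.4 × 10⁻⁴)(+0.19) = 1.6 × 10⁻⁴ → stable
The 214–220 m interval has Δρ < 0: lighter water underlies denser water.

214–220 m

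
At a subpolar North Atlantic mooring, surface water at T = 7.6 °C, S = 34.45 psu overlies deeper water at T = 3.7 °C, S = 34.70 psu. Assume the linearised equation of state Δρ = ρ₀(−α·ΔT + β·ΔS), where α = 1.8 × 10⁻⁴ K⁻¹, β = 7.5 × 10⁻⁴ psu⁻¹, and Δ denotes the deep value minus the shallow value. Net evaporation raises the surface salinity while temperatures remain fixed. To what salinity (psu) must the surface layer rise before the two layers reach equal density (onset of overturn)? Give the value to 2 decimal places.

35.64 psu

Neutral buoyancy requires −α(T_deep − T_surf) + β(S_deep − S_surf′) = 0.
S_surf′ = S_deep − (α/β)·ΔT = 34.70 − (1.8 × 10⁻⁴/7.5 × 10⁻⁴)·(-3.9) = 35.6360 psu.
Increase required: 35.6360 − 34.45 = 1.1860 psu.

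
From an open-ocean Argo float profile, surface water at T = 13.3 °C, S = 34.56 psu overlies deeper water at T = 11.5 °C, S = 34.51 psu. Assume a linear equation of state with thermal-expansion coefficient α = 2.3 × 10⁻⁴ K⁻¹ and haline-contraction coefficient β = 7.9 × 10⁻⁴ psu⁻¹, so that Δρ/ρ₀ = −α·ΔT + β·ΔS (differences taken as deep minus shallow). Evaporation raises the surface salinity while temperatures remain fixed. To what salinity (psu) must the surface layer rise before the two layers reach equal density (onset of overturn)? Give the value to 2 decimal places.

35.03 psu

Neutral buoyancy requires −α(T_deep − T_surf) + β(S_deep − S_surf′) = 0.
S_surf′ = S_deep − (α/β)·ΔT = 34.51 − (2.3 × 10⁻⁴/7.9 × 10⁻⁴)·(-1.8) = 35.0341 psu.
Increase required: 35.0341 − 34.56 = 0.4741 psu.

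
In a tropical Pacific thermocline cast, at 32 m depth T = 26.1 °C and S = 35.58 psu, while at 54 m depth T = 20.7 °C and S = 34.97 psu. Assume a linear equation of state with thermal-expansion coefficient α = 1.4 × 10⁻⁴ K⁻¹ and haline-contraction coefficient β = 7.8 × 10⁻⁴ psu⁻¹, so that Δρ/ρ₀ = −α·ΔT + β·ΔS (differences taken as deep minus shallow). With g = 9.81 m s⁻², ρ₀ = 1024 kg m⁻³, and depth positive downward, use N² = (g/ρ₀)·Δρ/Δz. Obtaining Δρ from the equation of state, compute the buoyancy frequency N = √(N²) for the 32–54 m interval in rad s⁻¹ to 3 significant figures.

ΔT = -5.4 K, ΔS = -0.61 psu (deep − shallow).
Δρ/ρ₀ = −αΔT + βΔS = 7.56 × 10⁻⁴ − 4.758 × 10⁻⁴ = 2.802 × 10⁻⁴, so Δρ ≈ 0.2869 kg m⁻³.
N² = (g/ρ₀)·Δρ/Δz = g·(Δρ/ρ₀)/Δz = 9.81 × 2.802 × 10⁻⁴ / 22 = 1.2494 × 10⁻⁴ s⁻².
N = √(1.2494 × 10⁻⁴) = 0.011178 rad s⁻¹ ≈ 0.0112 rad s⁻¹.

0.0112 rad s⁻¹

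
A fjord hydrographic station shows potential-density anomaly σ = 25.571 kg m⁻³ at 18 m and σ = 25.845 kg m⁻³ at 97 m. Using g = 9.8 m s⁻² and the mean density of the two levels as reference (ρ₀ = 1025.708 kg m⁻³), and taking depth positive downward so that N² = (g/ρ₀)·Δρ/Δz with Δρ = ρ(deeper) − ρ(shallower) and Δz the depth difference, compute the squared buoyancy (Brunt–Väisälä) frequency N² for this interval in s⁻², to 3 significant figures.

3.31 × 10⁻⁵ s⁻²

Δρ = 1025.845 − 1025.571 = 0.274 kg m⁻³ over Δz = 97 − 18 = 79 m.
N² = (9.8/1025.708) × (0.274/79) = 3.3138 × 10⁻⁵ s⁻² ≈ 3.31 × 10⁻⁵ s⁻².
A positive N² confirms static stability across the interval.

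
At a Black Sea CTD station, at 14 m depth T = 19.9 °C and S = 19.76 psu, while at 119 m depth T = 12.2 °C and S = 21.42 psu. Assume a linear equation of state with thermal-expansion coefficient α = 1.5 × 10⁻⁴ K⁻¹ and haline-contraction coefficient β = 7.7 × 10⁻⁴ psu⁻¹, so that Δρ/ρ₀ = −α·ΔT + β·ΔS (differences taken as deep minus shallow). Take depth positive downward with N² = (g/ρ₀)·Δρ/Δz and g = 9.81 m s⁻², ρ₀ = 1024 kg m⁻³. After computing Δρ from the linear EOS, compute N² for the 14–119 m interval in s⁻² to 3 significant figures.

2.27 × 10⁻⁴ s⁻²

ΔT = -7.7 K, ΔS = +1.66 psu (deep − shallow).
Δρ/ρ₀ = −αΔT + βΔS = 1.155 × 10⁻³ + 1.2782 × 10⁻³ = 2.4332 × 10⁻³, so Δρ ≈ 2.492 kg m⁻³.
N² = (g/ρ₀)·Δρ/Δz = g·(Δρ/ρ₀)/Δz = 9.81 × 2.4332 × 10⁻³ / 105 = 2.2733 × 10⁻⁴ s⁻² ≈ 2.27 × 10⁻⁴ s⁻².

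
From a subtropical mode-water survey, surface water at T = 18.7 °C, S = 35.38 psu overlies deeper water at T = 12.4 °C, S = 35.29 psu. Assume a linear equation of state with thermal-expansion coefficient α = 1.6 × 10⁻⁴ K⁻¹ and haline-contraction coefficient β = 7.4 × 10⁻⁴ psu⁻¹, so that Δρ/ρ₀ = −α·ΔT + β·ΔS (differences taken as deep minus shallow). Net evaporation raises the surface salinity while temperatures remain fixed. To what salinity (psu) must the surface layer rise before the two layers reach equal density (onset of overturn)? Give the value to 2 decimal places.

36.65 psu

Neutral buoyancy requires −α(T_deep − T_surf) + β(S_deep − S_surf′) = 0.
S_surf′ = S_deep − (α/β)·ΔT = 35.29 − (1.6 × 10⁻⁴/7.4 × 10⁻⁴)·(-6.3) = 36.6522 psu.
Increase required: 36.6522 − 35.38 = 1.2722 psu.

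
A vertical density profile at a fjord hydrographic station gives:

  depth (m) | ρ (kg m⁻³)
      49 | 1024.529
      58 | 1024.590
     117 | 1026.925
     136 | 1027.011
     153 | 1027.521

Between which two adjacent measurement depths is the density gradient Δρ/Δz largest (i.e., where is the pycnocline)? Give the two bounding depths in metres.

58–117 m

Compute the density gradient over each adjacent pair:
  49–58 m: Δρ/Δz = 0.061/9 = 6.8 × 10⁻³ kg m⁻⁴
  58–117 m: Δρ/Δz = 2.335/59 = 0.040 kg m⁻⁴
  117–136 m: Δρ/Δz = 0.086/19 = 4.5 × 10⁻³ kg m⁻⁴
  136–153 m: Δρ/Δz = 0.510/17 = 0.030 kg m⁻⁴
The largest gradient is in the 58–117 m interval — the pycnocline.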